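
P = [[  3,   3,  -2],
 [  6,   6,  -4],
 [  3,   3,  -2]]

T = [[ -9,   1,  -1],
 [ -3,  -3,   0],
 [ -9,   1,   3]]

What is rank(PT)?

1

First compute PT:
[[-18,  -8,  -9],
 [-36, -16, -18],
 [-18,  -8,  -9]]
Now row reduce the product.
R2 ← R2 − (2)·R1: [0, 0, 0]
R3 ← R3 − R1: [0, 0, 0]
1 nonzero row, so rank(PT) = 1.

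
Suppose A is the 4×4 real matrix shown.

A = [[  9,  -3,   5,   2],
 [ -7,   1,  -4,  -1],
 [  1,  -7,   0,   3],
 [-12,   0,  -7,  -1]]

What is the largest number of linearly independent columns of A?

Row reduce to echelon form.
R2 ← R2 + (7/9)·R1: [0, -4/3, -1/9, 5/9]
R3 ← R3 − (1/9)·R1: [0, -20/3, -5/9, 25/9]
R4 ← R4 + (4/3)·R1: [0, -4, -1/3, 5/3]
R3 ← R3 − (5)·R2: [0, 0, 0, 0]
R4 ← R4 − (3)·R2: [0, 0, 0, 0]
Echelon form has 2 nonzero rows, so rank(A) = 2.
The rank gives the maximum number of linearly independent columns: 2.

2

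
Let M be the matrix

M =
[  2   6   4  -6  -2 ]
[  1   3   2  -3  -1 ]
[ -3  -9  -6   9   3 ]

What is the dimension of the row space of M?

Row reduce to echelon form.
R2 ← R2 − (1/2)·R1: [0, 0, 0, 0, 0]
R3 ← R3 + (3/2)·R1: [0, 0, 0, 0, 0]
Echelon form has 1 nonzero row, so rank(M) = 1.
The row space has dimension equal to the rank: 1.

1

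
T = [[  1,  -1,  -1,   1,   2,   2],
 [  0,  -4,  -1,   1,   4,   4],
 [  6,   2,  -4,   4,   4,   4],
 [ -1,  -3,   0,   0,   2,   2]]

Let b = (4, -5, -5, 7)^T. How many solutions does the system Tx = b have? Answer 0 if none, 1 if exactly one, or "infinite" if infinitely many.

0

Row reduce the augmented matrix [T | b].
R3 ← R3 − (6)·R1: [0, 8, 2, -2, -8, -8, -29]
R4 ← R4 + R1: [0, -4, -1, 1, 4, 4, 11]
R3 ← R3 + (2)·R2: [0, 0, 0, 0, 0, 0, -39]
R4 ← R4 − R2: [0, 0, 0, 0, 0, 0, 16]
R4 ← R4 + (16/39)·R3: [0, 0, 0, 0, 0, 0, 0]
The echelon form has 3 nonzero rows; the last pivot sits in the augmented column, so rank(T) = 2 but rank([T|b]) = 3.
Since the ranks differ, the system is inconsistent.
It has no solutions.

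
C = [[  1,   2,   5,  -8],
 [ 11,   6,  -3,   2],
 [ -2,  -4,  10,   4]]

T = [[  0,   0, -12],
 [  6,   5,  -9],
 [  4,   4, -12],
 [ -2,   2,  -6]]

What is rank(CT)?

First compute CT:
[[ 48,  14, -42],
 [ 20,  22, -162],
 [  8,  28, -84]]
Now row reduce the product.
R2 ← R2 − (5/12)·R1: [0, 97/6, -289/2]
R3 ← R3 − (1/6)·R1: [0, 77/3, -77]
R3 ← R3 − (154/97)·R2: [0, 0, 14784/97]
3 nonzero rows, so rank(CT) = 3.

3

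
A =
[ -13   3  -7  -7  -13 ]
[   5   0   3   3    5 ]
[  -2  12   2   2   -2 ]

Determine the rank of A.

2

Row reduce to echelon form.
R2 ← R2 + (5/13)·R1: [0, 15/13, 4/13, 4/13, 0]
R3 ← R3 − (2/13)·R1: [0, 150/13, 40/13, 40/13, 0]
R3 ← R3 − (10)·R2: [0, 0, 0, 0, 0]
Echelon form has 2 nonzero rows, so rank(A) = 2.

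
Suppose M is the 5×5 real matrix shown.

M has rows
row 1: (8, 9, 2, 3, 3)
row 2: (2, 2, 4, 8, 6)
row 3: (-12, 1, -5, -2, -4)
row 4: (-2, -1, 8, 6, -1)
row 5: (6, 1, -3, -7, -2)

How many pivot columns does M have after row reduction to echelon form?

5

Row reduce to echelon form.
R2 ← R2 − (1/4)·R1: [0, -1/4, 7/2, 29/4, 21/4]
R3 ← R3 + (3/2)·R1: [0, 29/2, -2, 5/2, 1/2]
R4 ← R4 + (1/4)·R1: [0, 5/4, 17/2, 27/4, -1/4]
R5 ← R5 − (3/4)·R1: [0, -23/4, -9/2, -37/4, -17/4]
R3 ← R3 + (58)·R2: [0, 0, 201, 423, 305]
R4 ← R4 + (5)·R2: [0, 0, 26, 43, 26]
R5 ← R5 − (23)·R2: [0, 0, -85, -176, -125]
R4 ← R4 − (26/201)·R3: [0, 0, 0, -785/67, -2704/201]
R5 ← R5 + (85/201)·R3: [0, 0, 0, 193/67, 800/201]
R5 ← R5 + (193/785)·R4: [0, 0, 0, 0, 528/785]
Echelon form has 5 nonzero rows, so rank(M) = 5.
Each nonzero row contributes one pivot column: 5 pivot columns.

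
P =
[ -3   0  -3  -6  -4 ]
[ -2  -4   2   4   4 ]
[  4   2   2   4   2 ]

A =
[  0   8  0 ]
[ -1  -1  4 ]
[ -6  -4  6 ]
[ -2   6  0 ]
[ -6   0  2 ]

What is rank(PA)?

2

First compute PA:
[[ 54, -48, -26],
 [-40,   4,   4],
 [-34,  46,  24]]
Now row reduce the product.
R2 ← R2 + (20/27)·R1: [0, -284/9, -412/27]
R3 ← R3 + (17/27)·R1: [0, 142/9, 206/27]
R3 ← R3 + (1/2)·R2: [0, 0, 0]
2 nonzero rows, so rank(PA) = 2.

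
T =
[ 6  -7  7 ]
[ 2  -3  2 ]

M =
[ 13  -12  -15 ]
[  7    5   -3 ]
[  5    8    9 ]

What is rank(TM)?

2

First compute TM:
[[ 64, -51,  -6],
 [ 15, -23,  -3]]
Now row reduce the product.
R2 ← R2 − (15/64)·R1: [0, -707/64, -51/32]
2 nonzero rows, so rank(TM) = 2.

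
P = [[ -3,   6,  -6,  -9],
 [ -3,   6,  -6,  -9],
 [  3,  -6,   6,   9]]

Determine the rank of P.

1

Row reduce to echelon form.
R2 ← R2 − R1: [0, 0, 0, 0]
R3 ← R3 + R1: [0, 0, 0, 0]
Echelon form has 1 nonzero row, so rank(P) = 1.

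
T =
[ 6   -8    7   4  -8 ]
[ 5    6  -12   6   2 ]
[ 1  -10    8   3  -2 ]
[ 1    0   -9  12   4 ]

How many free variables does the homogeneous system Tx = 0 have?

Row reduce to echelon form.
R2 ← R2 − (5/6)·R1: [0, 38/3, -107/6, 8/3, 26/3]
R3 ← R3 − (1/6)·R1: [0, -26/3, 41/6, 7/3, -2/3]
R4 ← R4 − (1/6)·R1: [0, 4/3, -61/6, 34/3, 16/3]
R3 ← R3 + (13/19)·R2: [0, 0, -102/19, 79/19, 100/19]
R4 ← R4 − (2/19)·R2: [0, 0, -315/38, 210/19, 84/19]
R4 ← R4 − (105/68)·R3: [0, 0, 0, 315/68, -63/17]
4 nonzero rows, so rank(T) = 4.
T has 5 columns; by rank–nullity, nullity = 5 − 4 = 1.

1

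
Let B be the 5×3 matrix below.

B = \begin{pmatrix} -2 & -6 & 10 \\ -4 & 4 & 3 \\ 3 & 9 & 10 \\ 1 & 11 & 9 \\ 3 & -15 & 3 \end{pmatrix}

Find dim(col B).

Row reduce to echelon form.
R2 ← R2 − (2)·R1: [0, 16, -17]
R3 ← R3 + (3/2)·R1: [0, 0, 25]
R4 ← R4 + (1/2)·R1: [0, 8, 14]
R5 ← R5 + (3/2)·R1: [0, -24, 18]
R4 ← R4 − (1/2)·R2: [0, 0, 45/2]
R5 ← R5 + (3/2)·R2: [0, 0, -15/2]
R4 ← R4 − (9/10)·R3: [0, 0, 0]
R5 ← R5 + (3/10)·R3: [0, 0, 0]
Echelon form has 3 nonzero rows, so rank(B) = 3.
The column space has dimension equal to the rank: 3.

3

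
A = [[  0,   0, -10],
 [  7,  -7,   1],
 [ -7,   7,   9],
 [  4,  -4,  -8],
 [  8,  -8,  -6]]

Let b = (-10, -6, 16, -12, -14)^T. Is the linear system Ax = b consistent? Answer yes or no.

yes

Row reduce the augmented matrix [A | b].
Swap R1 ↔ R2
R3 ← R3 + R1: [0, 0, 10, 10]
R4 ← R4 − (4/7)·R1: [0, 0, -60/7, -60/7]
R5 ← R5 − (8/7)·R1: [0, 0, -50/7, -50/7]
R3 ← R3 + R2: [0, 0, 0, 0]
R4 ← R4 − (6/7)·R2: [0, 0, 0, 0]
R5 ← R5 − (5/7)·R2: [0, 0, 0, 0]
The echelon form has 2 nonzero rows, and every pivot lies in the first 3 columns, so rank(A) = rank([A|b]) = 2.
The system is consistent.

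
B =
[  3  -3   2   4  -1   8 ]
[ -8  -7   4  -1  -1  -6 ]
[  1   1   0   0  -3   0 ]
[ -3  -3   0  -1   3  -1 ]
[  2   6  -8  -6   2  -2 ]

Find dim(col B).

Row reduce to echelon form.
R2 ← R2 + (8/3)·R1: [0, -15, 28/3, 29/3, -11/3, 46/3]
R3 ← R3 − (1/3)·R1: [0, 2, -2/3, -4/3, -8/3, -8/3]
R4 ← R4 + R1: [0, -6, 2, 3, 2, 7]
R5 ← R5 − (2/3)·R1: [0, 8, -28/3, -26/3, 8/3, -22/3]
R3 ← R3 + (2/15)·R2: [0, 0, 26/45, -2/45, -142/45, -28/45]
R4 ← R4 − (2/5)·R2: [0, 0, -26/15, -13/15, 52/15, 13/15]
R5 ← R5 + (8/15)·R2: [0, 0, -196/45, -158/45, 32/45, 38/45]
R4 ← R4 + (3)·R3: [0, 0, 0, -1, -6, -1]
R5 ← R5 + (98/13)·R3: [0, 0, 0, -50/13, -300/13, -50/13]
R5 ← R5 − (50/13)·R4: [0, 0, 0, 0, 0, 0]
Echelon form has 4 nonzero rows, so rank(B) = 4.
The column space has dimension equal to the rank: 4.

4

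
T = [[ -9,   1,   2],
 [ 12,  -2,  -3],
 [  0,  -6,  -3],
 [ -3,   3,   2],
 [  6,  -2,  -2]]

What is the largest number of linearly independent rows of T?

Row reduce to echelon form.
R2 ← R2 + (4/3)·R1: [0, -2/3, -1/3]
R4 ← R4 − (1/3)·R1: [0, 8/3, 4/3]
R5 ← R5 + (2/3)·R1: [0, -4/3, -2/3]
R3 ← R3 − (9)·R2: [0, 0, 0]
R4 ← R4 + (4)·R2: [0, 0, 0]
R5 ← R5 − (2)·R2: [0, 0, 0]
Echelon form has 2 nonzero rows, so rank(T) = 2.
The rank gives the maximum number of linearly independent rows: 2.

2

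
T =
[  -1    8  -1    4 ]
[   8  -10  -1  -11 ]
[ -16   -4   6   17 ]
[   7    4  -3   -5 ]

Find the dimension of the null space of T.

1

Row reduce to echelon form.
R2 ← R2 + (8)·R1: [0, 54, -9, 21]
R3 ← R3 − (16)·R1: [0, -132, 22, -47]
R4 ← R4 + (7)·R1: [0, 60, -10, 23]
R3 ← R3 + (22/9)·R2: [0, 0, 0, 13/3]
R4 ← R4 − (10/9)·R2: [0, 0, 0, -1/3]
R4 ← R4 + (1/13)·R3: [0, 0, 0, 0]
3 nonzero rows, so rank(T) = 3.
T has 4 columns; by rank–nullity, nullity = 4 − 3 = 1.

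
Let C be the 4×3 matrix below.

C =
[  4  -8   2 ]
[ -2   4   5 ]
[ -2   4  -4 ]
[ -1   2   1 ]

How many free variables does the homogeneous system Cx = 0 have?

1

Row reduce to echelon form.
R2 ← R2 + (1/2)·R1: [0, 0, 6]
R3 ← R3 + (1/2)·R1: [0, 0, -3]
R4 ← R4 + (1/4)·R1: [0, 0, 3/2]
R3 ← R3 + (1/2)·R2: [0, 0, 0]
R4 ← R4 − (1/4)·R2: [0, 0, 0]
2 nonzero rows, so rank(C) = 2.
C has 3 columns; by rank–nullity, nullity = 3 − 2 = 1.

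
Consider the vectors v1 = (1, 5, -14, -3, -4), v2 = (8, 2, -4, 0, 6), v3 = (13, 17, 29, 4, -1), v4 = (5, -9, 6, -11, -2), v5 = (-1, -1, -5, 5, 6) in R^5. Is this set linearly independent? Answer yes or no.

Form the matrix with these vectors as rows and row reduce.
R2 ← R2 − (8)·R1: [0, -38, 108, 24, 38]
R3 ← R3 − (13)·R1: [0, -48, 211, 43, 51]
R4 ← R4 − (5)·R1: [0, -34, 76, 4, 18]
R5 ← R5 + R1: [0, 4, -19, 2, 2]
R3 ← R3 − (24/19)·R2: [0, 0, 1417/19, 241/19, 3]
R4 ← R4 − (17/19)·R2: [0, 0, -392/19, -332/19, -16]
R5 ← R5 + (2/19)·R2: [0, 0, -145/19, 86/19, 6]
R4 ← R4 + (392/1417)·R3: [0, 0, 0, -19788/1417, -21496/1417]
R5 ← R5 + (145/1417)·R3: [0, 0, 0, 8253/1417, 8937/1417]
R5 ← R5 + (2751/6596)·R4: [0, 0, 0, 0, -33/1649]
5 nonzero rows, so the 5 vectors span a space of dimension 5.
Since 5 = 5, the vectors are linearly independent.

yes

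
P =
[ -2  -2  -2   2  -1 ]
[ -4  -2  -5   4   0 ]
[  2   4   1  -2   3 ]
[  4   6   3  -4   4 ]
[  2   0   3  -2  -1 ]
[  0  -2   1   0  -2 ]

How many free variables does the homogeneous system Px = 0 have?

3

Row reduce to echelon form.
R2 ← R2 − (2)·R1: [0, 2, -1, 0, 2]
R3 ← R3 + R1: [0, 2, -1, 0, 2]
R4 ← R4 + (2)·R1: [0, 2, -1, 0, 2]
R5 ← R5 + R1: [0, -2, 1, 0, -2]
R3 ← R3 − R2: [0, 0, 0, 0, 0]
R4 ← R4 − R2: [0, 0, 0, 0, 0]
R5 ← R5 + R2: [0, 0, 0, 0, 0]
R6 ← R6 + R2: [0, 0, 0, 0, 0]
2 nonzero rows, so rank(P) = 2.
P has 5 columns; by rank–nullity, nullity = 5 − 2 = 3.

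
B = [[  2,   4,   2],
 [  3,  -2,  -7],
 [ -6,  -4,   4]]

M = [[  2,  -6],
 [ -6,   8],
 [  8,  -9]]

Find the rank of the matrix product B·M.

First compute BM:
[[ -4,   2],
 [-38,  29],
 [ 44, -32]]
Now row reduce the product.
R2 ← R2 − (19/2)·R1: [0, 10]
R3 ← R3 + (11)·R1: [0, -10]
R3 ← R3 + R2: [0, 0]
2 nonzero rows, so rank(BM) = 2.

2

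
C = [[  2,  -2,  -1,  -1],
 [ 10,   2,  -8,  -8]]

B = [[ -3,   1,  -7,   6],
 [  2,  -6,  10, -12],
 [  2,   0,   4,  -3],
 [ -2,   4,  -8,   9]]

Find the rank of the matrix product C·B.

2

First compute CB:
[[-10,  10, -30,  30],
 [-26, -34, -18, -12]]
Now row reduce the product.
R2 ← R2 − (13/5)·R1: [0, -60, 60, -90]
2 nonzero rows, so rank(CB) = 2.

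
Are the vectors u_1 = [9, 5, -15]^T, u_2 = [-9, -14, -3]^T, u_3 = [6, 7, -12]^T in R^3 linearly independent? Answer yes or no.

yes

Form the matrix with these vectors as rows and row reduce.
R2 ← R2 + R1: [0, -9, -18]
R3 ← R3 − (2/3)·R1: [0, 11/3, -2]
R3 ← R3 + (11/27)·R2: [0, 0, -28/3]
3 nonzero rows, so the 3 vectors span a space of dimension 3.
Since 3 = 3, the vectors are linearly independent.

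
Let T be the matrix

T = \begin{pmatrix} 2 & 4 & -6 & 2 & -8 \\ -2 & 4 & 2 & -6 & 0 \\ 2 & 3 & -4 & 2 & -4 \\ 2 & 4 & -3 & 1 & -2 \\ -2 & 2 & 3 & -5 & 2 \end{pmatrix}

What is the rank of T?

Row reduce to echelon form.
R2 ← R2 + R1: [0, 8, -4, -4, -8]
R3 ← R3 − R1: [0, -1, 2, 0, 4]
R4 ← R4 − R1: [0, 0, 3, -1, 6]
R5 ← R5 + R1: [0, 6, -3, -3, -6]
R3 ← R3 + (1/8)·R2: [0, 0, 3/2, -1/2, 3]
R5 ← R5 − (3/4)·R2: [0, 0, 0, 0, 0]
R4 ← R4 − (2)·R3: [0, 0, 0, 0, 0]
Echelon form has 3 nonzero rows, so rank(T) = 3.

3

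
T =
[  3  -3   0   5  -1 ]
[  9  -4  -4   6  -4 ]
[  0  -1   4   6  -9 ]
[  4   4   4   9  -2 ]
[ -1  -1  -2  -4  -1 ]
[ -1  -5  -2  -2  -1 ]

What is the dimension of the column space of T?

Row reduce to echelon form.
R2 ← R2 − (3)·R1: [0, 5, -4, -9, -1]
R4 ← R4 − (4/3)·R1: [0, 8, 4, 7/3, -2/3]
R5 ← R5 + (1/3)·R1: [0, -2, -2, -7/3, -4/3]
R6 ← R6 + (1/3)·R1: [0, -6, -2, -1/3, -4/3]
R3 ← R3 + (1/5)·R2: [0, 0, 16/5, 21/5, -46/5]
R4 ← R4 − (8/5)·R2: [0, 0, 52/5, 251/15, 14/15]
R5 ← R5 + (2/5)·R2: [0, 0, -18/5, -89/15, -26/15]
R6 ← R6 + (6/5)·R2: [0, 0, -34/5, -167/15, -38/15]
R4 ← R4 − (13/4)·R3: [0, 0, 0, 37/12, 185/6]
R5 ← R5 + (9/8)·R3: [0, 0, 0, -29/24, -145/12]
R6 ← R6 + (17/8)·R3: [0, 0, 0, -53/24, -265/12]
R5 ← R5 + (29/74)·R4: [0, 0, 0, 0, 0]
R6 ← R6 + (53/74)·R4: [0, 0, 0, 0, 0]
Echelon form has 4 nonzero rows, so rank(T) = 4.
The column space has dimension equal to the rank: 4.

4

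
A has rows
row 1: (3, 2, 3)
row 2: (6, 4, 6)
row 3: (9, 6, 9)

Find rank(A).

1

Row reduce to echelon form.
R2 ← R2 − (2)·R1: [0, 0, 0]
R3 ← R3 − (3)·R1: [0, 0, 0]
Echelon form has 1 nonzero row, so rank(A) = 1.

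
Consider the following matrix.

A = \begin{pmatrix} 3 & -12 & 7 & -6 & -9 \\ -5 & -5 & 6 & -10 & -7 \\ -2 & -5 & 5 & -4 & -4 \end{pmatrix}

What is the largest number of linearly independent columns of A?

Row reduce to echelon form.
R2 ← R2 + (5/3)·R1: [0, -25, 53/3, -20, -22]
R3 ← R3 + (2/3)·R1: [0, -13, 29/3, -8, -10]
R3 ← R3 − (13/25)·R2: [0, 0, 12/25, 12/5, 36/25]
Echelon form has 3 nonzero rows, so rank(A) = 3.
The rank gives the maximum number of linearly independent columns: 3.

3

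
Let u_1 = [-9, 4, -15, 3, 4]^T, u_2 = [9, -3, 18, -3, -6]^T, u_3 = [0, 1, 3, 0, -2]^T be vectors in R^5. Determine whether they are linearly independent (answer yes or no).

Form the matrix with these vectors as rows and row reduce.
R2 ← R2 + R1: [0, 1, 3, 0, -2]
R3 ← R3 − R2: [0, 0, 0, 0, 0]
2 nonzero rows, so the 3 vectors span a space of dimension 2.
Since 2 < 3, the vectors are linearly dependent.

no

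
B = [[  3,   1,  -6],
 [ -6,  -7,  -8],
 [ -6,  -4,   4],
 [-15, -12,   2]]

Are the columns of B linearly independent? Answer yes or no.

Row reduce B to echelon form.
R2 ← R2 + (2)·R1: [0, -5, -20]
R3 ← R3 + (2)·R1: [0, -2, -8]
R4 ← R4 + (5)·R1: [0, -7, -28]
R3 ← R3 − (2/5)·R2: [0, 0, 0]
R4 ← R4 − (7/5)·R2: [0, 0, 0]
2 pivots among 3 columns.
Only 2 < 3 pivot columns, so the columns are linearly dependent.

no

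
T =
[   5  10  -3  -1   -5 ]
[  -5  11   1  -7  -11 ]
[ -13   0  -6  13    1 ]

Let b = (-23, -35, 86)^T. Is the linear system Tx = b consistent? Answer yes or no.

yes

Row reduce the augmented matrix [T | b].
R2 ← R2 + R1: [0, 21, -2, -8, -16, -58]
R3 ← R3 + (13/5)·R1: [0, 26, -69/5, 52/5, -12, 131/5]
R3 ← R3 − (26/21)·R2: [0, 0, -1189/105, 2132/105, 164/21, 10291/105]
The echelon form has 3 nonzero rows, and every pivot lies in the first 5 columns, so rank(T) = rank([T|b]) = 3.
The system is consistent.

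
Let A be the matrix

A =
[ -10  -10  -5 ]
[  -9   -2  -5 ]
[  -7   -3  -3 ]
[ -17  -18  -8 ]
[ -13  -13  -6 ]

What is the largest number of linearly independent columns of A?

Row reduce to echelon form.
R2 ← R2 − (9/10)·R1: [0, 7, -1/2]
R3 ← R3 − (7/10)·R1: [0, 4, 1/2]
R4 ← R4 − (17/10)·R1: [0, -1, 1/2]
R5 ← R5 − (13/10)·R1: [0, 0, 1/2]
R3 ← R3 − (4/7)·R2: [0, 0, 11/14]
R4 ← R4 + (1/7)·R2: [0, 0, 3/7]
R4 ← R4 − (6/11)·R3: [0, 0, 0]
R5 ← R5 − (7/11)·R3: [0, 0, 0]
Echelon form has 3 nonzero rows, so rank(A) = 3.
The rank gives the maximum number of linearly independent columns: 3.

3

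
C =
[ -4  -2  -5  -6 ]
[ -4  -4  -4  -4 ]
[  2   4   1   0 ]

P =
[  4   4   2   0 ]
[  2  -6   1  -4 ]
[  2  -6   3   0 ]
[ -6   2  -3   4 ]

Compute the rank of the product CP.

2

First compute CP:
[[  6,  14,  -7, -16],
 [ -8,  24, -12,   0],
 [ 18, -22,  11, -16]]
Now row reduce the product.
R2 ← R2 + (4/3)·R1: [0, 128/3, -64/3, -64/3]
R3 ← R3 − (3)·R1: [0, -64, 32, 32]
R3 ← R3 + (3/2)·R2: [0, 0, 0, 0]
2 nonzero rows, so rank(CP) = 2.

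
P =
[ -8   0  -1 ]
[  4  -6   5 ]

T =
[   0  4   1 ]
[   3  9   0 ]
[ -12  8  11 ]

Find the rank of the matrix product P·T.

2

First compute PT:
[[ 12, -40, -19],
 [-78,   2,  59]]
Now row reduce the product.
R2 ← R2 + (13/2)·R1: [0, -258, -129/2]
2 nonzero rows, so rank(PT) = 2.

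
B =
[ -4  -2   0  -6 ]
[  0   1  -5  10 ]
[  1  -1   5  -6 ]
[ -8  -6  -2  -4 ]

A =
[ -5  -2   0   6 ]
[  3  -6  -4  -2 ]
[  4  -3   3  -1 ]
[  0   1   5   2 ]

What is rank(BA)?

3

First compute BA:
[[ 14,  14, -22, -32],
 [-17,  19,  31,  23],
 [ 12, -17, -11,  -9],
 [ 14,  54,  -2, -42]]
Now row reduce the product.
R2 ← R2 + (17/14)·R1: [0, 36, 30/7, -111/7]
R3 ← R3 − (6/7)·R1: [0, -29, 55/7, 129/7]
R4 ← R4 − R1: [0, 40, 20, -10]
R3 ← R3 + (29/36)·R2: [0, 0, 475/42, 475/84]
R4 ← R4 − (10/9)·R2: [0, 0, 320/21, 160/21]
R4 ← R4 − (128/95)·R3: [0, 0, 0, 0]
3 nonzero rows, so rank(BA) = 3.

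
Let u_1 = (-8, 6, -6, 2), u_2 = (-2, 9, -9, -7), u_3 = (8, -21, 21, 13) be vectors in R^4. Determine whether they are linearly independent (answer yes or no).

Form the matrix with these vectors as rows and row reduce.
R2 ← R2 − (1/4)·R1: [0, 15/2, -15/2, -15/2]
R3 ← R3 + R1: [0, -15, 15, 15]
R3 ← R3 + (2)·R2: [0, 0, 0, 0]
2 nonzero rows, so the 3 vectors span a space of dimension 2.
Since 2 < 3, the vectors are linearly dependent.

no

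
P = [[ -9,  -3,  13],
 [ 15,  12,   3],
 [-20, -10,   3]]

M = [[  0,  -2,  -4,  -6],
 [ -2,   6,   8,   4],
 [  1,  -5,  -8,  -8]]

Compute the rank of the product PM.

First compute PM:
[[ 19, -65, -92, -62],
 [-21,  27,  12, -66],
 [ 23, -35, -24,  56]]
Now row reduce the product.
R2 ← R2 + (21/19)·R1: [0, -852/19, -1704/19, -2556/19]
R3 ← R3 − (23/19)·R1: [0, 830/19, 1660/19, 2490/19]
R3 ← R3 + (415/426)·R2: [0, 0, 0, 0]
2 nonzero rows, so rank(PM) = 2.

2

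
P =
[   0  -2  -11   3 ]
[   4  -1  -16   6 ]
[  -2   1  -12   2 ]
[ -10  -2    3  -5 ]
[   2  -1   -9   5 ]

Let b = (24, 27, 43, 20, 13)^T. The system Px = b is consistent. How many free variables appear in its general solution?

Row reduce the augmented matrix [P | b].
Swap R1 ↔ R2
R3 ← R3 + (1/2)·R1: [0, 1/2, -20, 5, 113/2]
R4 ← R4 + (5/2)·R1: [0, -9/2, -37, 10, 175/2]
R5 ← R5 − (1/2)·R1: [0, -1/2, -1, 2, -1/2]
R3 ← R3 + (1/4)·R2: [0, 0, -91/4, 23/4, 125/2]
R4 ← R4 − (9/4)·R2: [0, 0, -49/4, 13/4, 67/2]
R5 ← R5 − (1/4)·R2: [0, 0, 7/4, 5/4, -13/2]
R4 ← R4 − (7/13)·R3: [0, 0, 0, 2/13, -2/13]
R5 ← R5 + (1/13)·R3: [0, 0, 0, 22/13, -22/13]
R5 ← R5 − (11)·R4: [0, 0, 0, 0, 0]
The echelon form has 4 nonzero rows, and every pivot lies in the first 4 columns, so rank(P) = rank([P|b]) = 4.
The system is consistent.
Free variables = (unknowns) − (rank) = 4 − 4 = 0.

0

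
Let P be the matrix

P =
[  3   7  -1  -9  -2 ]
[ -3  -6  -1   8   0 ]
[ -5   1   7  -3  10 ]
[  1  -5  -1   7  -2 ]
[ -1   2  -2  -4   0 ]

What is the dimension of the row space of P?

4

Row reduce to echelon form.
R2 ← R2 + R1: [0, 1, -2, -1, -2]
R3 ← R3 + (5/3)·R1: [0, 38/3, 16/3, -18, 20/3]
R4 ← R4 − (1/3)·R1: [0, -22/3, -2/3, 10, -4/3]
R5 ← R5 + (1/3)·R1: [0, 13/3, -7/3, -7, -2/3]
R3 ← R3 − (38/3)·R2: [0, 0, 92/3, -16/3, 32]
R4 ← R4 + (22/3)·R2: [0, 0, -46/3, 8/3, -16]
R5 ← R5 − (13/3)·R2: [0, 0, 19/3, -8/3, 8]
R4 ← R4 + (1/2)·R3: [0, 0, 0, 0, 0]
R5 ← R5 − (19/92)·R3: [0, 0, 0, -36/23, 32/23]
Swap R4 ↔ R5
Echelon form has 4 nonzero rows, so rank(P) = 4.
The row space has dimension equal to the rank: 4.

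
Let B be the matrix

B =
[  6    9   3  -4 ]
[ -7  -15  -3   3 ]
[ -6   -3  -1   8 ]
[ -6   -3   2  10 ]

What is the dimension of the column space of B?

3

Row reduce to echelon form.
R2 ← R2 + (7/6)·R1: [0, -9/2, 1/2, -5/3]
R3 ← R3 + R1: [0, 6, 2, 4]
R4 ← R4 + R1: [0, 6, 5, 6]
R3 ← R3 + (4/3)·R2: [0, 0, 8/3, 16/9]
R4 ← R4 + (4/3)·R2: [0, 0, 17/3, 34/9]
R4 ← R4 − (17/8)·R3: [0, 0, 0, 0]
Echelon form has 3 nonzero rows, so rank(B) = 3.
The column space has dimension equal to the rank: 3.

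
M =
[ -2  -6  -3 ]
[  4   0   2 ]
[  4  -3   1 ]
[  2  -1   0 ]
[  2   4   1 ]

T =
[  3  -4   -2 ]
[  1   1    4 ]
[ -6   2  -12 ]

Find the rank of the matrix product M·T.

3

First compute MT:
[[  6,  -4,  16],
 [  0, -12, -32],
 [  3, -17, -32],
 [  5,  -9,  -8],
 [  4,  -2,   0]]
Now row reduce the product.
R3 ← R3 − (1/2)·R1: [0, -15, -40]
R4 ← R4 − (5/6)·R1: [0, -17/3, -64/3]
R5 ← R5 − (2/3)·R1: [0, 2/3, -32/3]
R3 ← R3 − (5/4)·R2: [0, 0, 0]
R4 ← R4 − (17/36)·R2: [0, 0, -56/9]
R5 ← R5 + (1/18)·R2: [0, 0, -112/9]
Swap R3 ↔ R4
R5 ← R5 − (2)·R3: [0, 0, 0]
3 nonzero rows, so rank(MT) = 3.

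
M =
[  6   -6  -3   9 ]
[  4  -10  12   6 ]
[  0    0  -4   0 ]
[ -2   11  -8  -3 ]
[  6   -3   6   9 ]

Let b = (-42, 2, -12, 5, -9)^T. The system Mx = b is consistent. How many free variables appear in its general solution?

Row reduce the augmented matrix [M | b].
R2 ← R2 − (2/3)·R1: [0, -6, 14, 0, 30]
R4 ← R4 + (1/3)·R1: [0, 9, -9, 0, -9]
R5 ← R5 − R1: [0, 3, 9, 0, 33]
R4 ← R4 + (3/2)·R2: [0, 0, 12, 0, 36]
R5 ← R5 + (1/2)·R2: [0, 0, 16, 0, 48]
R4 ← R4 + (3)·R3: [0, 0, 0, 0, 0]
R5 ← R5 + (4)·R3: [0, 0, 0, 0, 0]
The echelon form has 3 nonzero rows, and every pivot lies in the first 4 columns, so rank(M) = rank([M|b]) = 3.
The system is consistent.
Free variables = (unknowns) − (rank) = 4 − 3 = 1.

1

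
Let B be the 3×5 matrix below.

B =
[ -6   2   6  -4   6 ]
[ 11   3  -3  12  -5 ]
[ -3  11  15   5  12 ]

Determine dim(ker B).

Row reduce to echelon form.
R2 ← R2 + (11/6)·R1: [0, 20/3, 8, 14/3, 6]
R3 ← R3 − (1/2)·R1: [0, 10, 12, 7, 9]
R3 ← R3 − (3/2)·R2: [0, 0, 0, 0, 0]
2 nonzero rows, so rank(B) = 2.
B has 5 columns; by rank–nullity, nullity = 5 − 2 = 3.

3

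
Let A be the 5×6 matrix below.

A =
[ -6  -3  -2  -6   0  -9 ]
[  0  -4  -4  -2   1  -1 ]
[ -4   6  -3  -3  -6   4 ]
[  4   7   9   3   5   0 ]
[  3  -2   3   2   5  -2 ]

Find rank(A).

5

Row reduce to echelon form.
R3 ← R3 − (2/3)·R1: [0, 8, -5/3, 1, -6, 10]
R4 ← R4 + (2/3)·R1: [0, 5, 23/3, -1, 5, -6]
R5 ← R5 + (1/2)·R1: [0, -7/2, 2, -1, 5, -13/2]
R3 ← R3 + (2)·R2: [0, 0, -29/3, -3, -4, 8]
R4 ← R4 + (5/4)·R2: [0, 0, 8/3, -7/2, 25/4, -29/4]
R5 ← R5 − (7/8)·R2: [0, 0, 11/2, 3/4, 33/8, -45/8]
R4 ← R4 + (8/29)·R3: [0, 0, 0, -251/58, 597/116, -585/116]
R5 ← R5 + (33/58)·R3: [0, 0, 0, -111/116, 429/232, -249/232]
R5 ← R5 − (111/502)·R4: [0, 0, 0, 0, 357/502, 21/502]
Echelon form has 5 nonzero rows, so rank(A) = 5.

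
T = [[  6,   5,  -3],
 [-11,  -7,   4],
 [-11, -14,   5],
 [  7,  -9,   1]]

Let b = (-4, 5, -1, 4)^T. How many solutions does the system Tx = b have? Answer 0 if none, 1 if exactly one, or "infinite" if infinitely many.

Row reduce the augmented matrix [T | b].
R2 ← R2 + (11/6)·R1: [0, 13/6, -3/2, -7/3]
R3 ← R3 + (11/6)·R1: [0, -29/6, -1/2, -25/3]
R4 ← R4 − (7/6)·R1: [0, -89/6, 9/2, 26/3]
R3 ← R3 + (29/13)·R2: [0, 0, -50/13, -176/13]
R4 ← R4 + (89/13)·R2: [0, 0, -75/13, -95/13]
R4 ← R4 − (3/2)·R3: [0, 0, 0, 13]
The echelon form has 4 nonzero rows; the last pivot sits in the augmented column, so rank(T) = 3 but rank([T|b]) = 4.
Since the ranks differ, the system is inconsistent.
It has no solutions.

0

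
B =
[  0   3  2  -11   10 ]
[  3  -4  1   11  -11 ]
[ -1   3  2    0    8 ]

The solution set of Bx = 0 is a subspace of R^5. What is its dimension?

Row reduce to echelon form.
Swap R1 ↔ R2
R3 ← R3 + (1/3)·R1: [0, 5/3, 7/3, 11/3, 13/3]
R3 ← R3 − (5/9)·R2: [0, 0, 11/9, 88/9, -11/9]
3 nonzero rows, so rank(B) = 3.
B has 5 columns; by rank–nullity, nullity = 5 − 3 = 2.

2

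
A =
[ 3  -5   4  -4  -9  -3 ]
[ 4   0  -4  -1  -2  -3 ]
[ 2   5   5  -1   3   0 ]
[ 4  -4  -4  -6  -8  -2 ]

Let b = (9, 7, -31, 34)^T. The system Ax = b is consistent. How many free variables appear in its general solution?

Row reduce the augmented matrix [A | b].
R2 ← R2 − (4/3)·R1: [0, 20/3, -28/3, 13/3, 10, 1, -5]
R3 ← R3 − (2/3)·R1: [0, 25/3, 7/3, 5/3, 9, 2, -37]
R4 ← R4 − (4/3)·R1: [0, 8/3, -28/3, -2/3, 4, 2, 22]
R3 ← R3 − (5/4)·R2: [0, 0, 14, -15/4, -7/2, 3/4, -123/4]
R4 ← R4 − (2/5)·R2: [0, 0, -28/5, -12/5, 0, 8/5, 24]
R4 ← R4 + (2/5)·R3: [0, 0, 0, -39/10, -7/5, 19/10, 117/10]
The echelon form has 4 nonzero rows, and every pivot lies in the first 6 columns, so rank(A) = rank([A|b]) = 4.
The system is consistent.
Free variables = (unknowns) − (rank) = 6 − 4 = 2.

2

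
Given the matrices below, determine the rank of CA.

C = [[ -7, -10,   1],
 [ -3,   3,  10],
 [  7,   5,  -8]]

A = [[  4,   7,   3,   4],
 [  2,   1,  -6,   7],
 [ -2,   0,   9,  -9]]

First compute CA:
[[-50, -59,  48, -107],
 [-26, -18,  63, -81],
 [ 54,  54, -81, 135]]
Now row reduce the product.
R2 ← R2 − (13/25)·R1: [0, 317/25, 951/25, -634/25]
R3 ← R3 + (27/25)·R1: [0, -243/25, -729/25, 486/25]
R3 ← R3 + (243/317)·R2: [0, 0, 0, 0]
2 nonzero rows, so rank(CA) = 2.

2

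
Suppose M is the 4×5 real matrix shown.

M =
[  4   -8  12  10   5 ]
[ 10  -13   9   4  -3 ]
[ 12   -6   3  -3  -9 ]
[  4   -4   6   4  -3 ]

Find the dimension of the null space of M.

1

Row reduce to echelon form.
R2 ← R2 − (5/2)·R1: [0, 7, -21, -21, -31/2]
R3 ← R3 − (3)·R1: [0, 18, -33, -33, -24]
R4 ← R4 − R1: [0, 4, -6, -6, -8]
R3 ← R3 − (18/7)·R2: [0, 0, 21, 21, 111/7]
R4 ← R4 − (4/7)·R2: [0, 0, 6, 6, 6/7]
R4 ← R4 − (2/7)·R3: [0, 0, 0, 0, -180/49]
4 nonzero rows, so rank(M) = 4.
M has 5 columns; by rank–nullity, nullity = 5 − 4 = 1.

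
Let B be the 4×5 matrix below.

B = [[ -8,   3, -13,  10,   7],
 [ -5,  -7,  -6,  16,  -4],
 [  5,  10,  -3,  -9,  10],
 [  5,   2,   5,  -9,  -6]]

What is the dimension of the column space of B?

4

Row reduce to echelon form.
R2 ← R2 − (5/8)·R1: [0, -71/8, 17/8, 39/4, -67/8]
R3 ← R3 + (5/8)·R1: [0, 95/8, -89/8, -11/4, 115/8]
R4 ← R4 + (5/8)·R1: [0, 31/8, -25/8, -11/4, -13/8]
R3 ← R3 + (95/71)·R2: [0, 0, -588/71, 731/71, 225/71]
R4 ← R4 + (31/71)·R2: [0, 0, -156/71, 107/71, -375/71]
R4 ← R4 − (13/49)·R3: [0, 0, 0, -60/49, -300/49]
Echelon form has 4 nonzero rows, so rank(B) = 4.
The column space has dimension equal to the rank: 4.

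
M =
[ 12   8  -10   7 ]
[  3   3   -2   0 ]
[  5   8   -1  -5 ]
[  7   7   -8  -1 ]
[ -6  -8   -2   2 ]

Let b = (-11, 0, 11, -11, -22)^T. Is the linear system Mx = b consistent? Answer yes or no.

yes

Row reduce the augmented matrix [M | b].
R2 ← R2 − (1/4)·R1: [0, 1, 1/2, -7/4, 11/4]
R3 ← R3 − (5/12)·R1: [0, 14/3, 19/6, -95/12, 187/12]
R4 ← R4 − (7/12)·R1: [0, 7/3, -13/6, -61/12, -55/12]
R5 ← R5 + (1/2)·R1: [0, -4, -7, 11/2, -55/2]
R3 ← R3 − (14/3)·R2: [0, 0, 5/6, 1/4, 11/4]
R4 ← R4 − (7/3)·R2: [0, 0, -10/3, -1, -11]
R5 ← R5 + (4)·R2: [0, 0, -5, -3/2, -33/2]
R4 ← R4 + (4)·R3: [0, 0, 0, 0, 0]
R5 ← R5 + (6)·R3: [0, 0, 0, 0, 0]
The echelon form has 3 nonzero rows, and every pivot lies in the first 4 columns, so rank(M) = rank([M|b]) = 3.
The system is consistent.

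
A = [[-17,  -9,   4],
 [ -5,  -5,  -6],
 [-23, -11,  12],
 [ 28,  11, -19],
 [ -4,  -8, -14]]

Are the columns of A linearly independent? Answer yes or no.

yes

Row reduce A to echelon form.
R2 ← R2 − (5/17)·R1: [0, -40/17, -122/17]
R3 ← R3 − (23/17)·R1: [0, 20/17, 112/17]
R4 ← R4 + (28/17)·R1: [0, -65/17, -211/17]
R5 ← R5 − (4/17)·R1: [0, -100/17, -254/17]
R3 ← R3 + (1/2)·R2: [0, 0, 3]
R4 ← R4 − (13/8)·R2: [0, 0, -3/4]
R5 ← R5 − (5/2)·R2: [0, 0, 3]
R4 ← R4 + (1/4)·R3: [0, 0, 0]
R5 ← R5 − R3: [0, 0, 0]
3 pivots among 3 columns.
Every column is a pivot column, so the columns are linearly independent.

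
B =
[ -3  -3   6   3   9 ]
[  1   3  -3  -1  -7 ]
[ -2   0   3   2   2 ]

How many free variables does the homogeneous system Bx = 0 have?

Row reduce to echelon form.
R2 ← R2 + (1/3)·R1: [0, 2, -1, 0, -4]
R3 ← R3 − (2/3)·R1: [0, 2, -1, 0, -4]
R3 ← R3 − R2: [0, 0, 0, 0, 0]
2 nonzero rows, so rank(B) = 2.
B has 5 columns; by rank–nullity, nullity = 5 − 2 = 3.

3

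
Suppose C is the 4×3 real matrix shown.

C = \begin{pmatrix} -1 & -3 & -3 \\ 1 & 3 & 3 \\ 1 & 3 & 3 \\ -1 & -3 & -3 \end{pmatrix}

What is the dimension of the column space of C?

Row reduce to echelon form.
R2 ← R2 + R1: [0, 0, 0]
R3 ← R3 + R1: [0, 0, 0]
R4 ← R4 − R1: [0, 0, 0]
Echelon form has 1 nonzero row, so rank(C) = 1.
The column space has dimension equal to the rank: 1.

1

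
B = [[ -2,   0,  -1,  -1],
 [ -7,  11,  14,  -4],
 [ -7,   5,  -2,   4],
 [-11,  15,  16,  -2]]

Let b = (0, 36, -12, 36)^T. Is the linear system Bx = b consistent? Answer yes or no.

yes

Row reduce the augmented matrix [B | b].
R2 ← R2 − (7/2)·R1: [0, 11, 35/2, -1/2, 36]
R3 ← R3 − (7/2)·R1: [0, 5, 3/2, 15/2, -12]
R4 ← R4 − (11/2)·R1: [0, 15, 43/2, 7/2, 36]
R3 ← R3 − (5/11)·R2: [0, 0, -71/11, 85/11, -312/11]
R4 ← R4 − (15/11)·R2: [0, 0, -26/11, 46/11, -144/11]
R4 ← R4 − (26/71)·R3: [0, 0, 0, 96/71, -192/71]
The echelon form has 4 nonzero rows, and every pivot lies in the first 4 columns, so rank(B) = rank([B|b]) = 4.
The system is consistent.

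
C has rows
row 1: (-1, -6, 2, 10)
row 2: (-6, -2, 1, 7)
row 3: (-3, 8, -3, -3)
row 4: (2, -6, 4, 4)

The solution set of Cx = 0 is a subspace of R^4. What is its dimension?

0

Row reduce to echelon form.
R2 ← R2 − (6)·R1: [0, 34, -11, -53]
R3 ← R3 − (3)·R1: [0, 26, -9, -33]
R4 ← R4 + (2)·R1: [0, -18, 8, 24]
R3 ← R3 − (13/17)·R2: [0, 0, -10/17, 128/17]
R4 ← R4 + (9/17)·R2: [0, 0, 37/17, -69/17]
R4 ← R4 + (37/10)·R3: [0, 0, 0, 119/5]
4 nonzero rows, so rank(C) = 4.
C has 4 columns; by rank–nullity, nullity = 4 − 4 = 0.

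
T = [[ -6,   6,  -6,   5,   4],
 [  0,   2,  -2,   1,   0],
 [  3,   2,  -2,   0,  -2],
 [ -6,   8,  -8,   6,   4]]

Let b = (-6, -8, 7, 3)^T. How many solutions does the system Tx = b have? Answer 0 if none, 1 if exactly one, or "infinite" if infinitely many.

0

Row reduce the augmented matrix [T | b].
R3 ← R3 + (1/2)·R1: [0, 5, -5, 5/2, 0, 4]
R4 ← R4 − R1: [0, 2, -2, 1, 0, 9]
R3 ← R3 − (5/2)·R2: [0, 0, 0, 0, 0, 24]
R4 ← R4 − R2: [0, 0, 0, 0, 0, 17]
R4 ← R4 − (17/24)·R3: [0, 0, 0, 0, 0, 0]
The echelon form has 3 nonzero rows; the last pivot sits in the augmented column, so rank(T) = 2 but rank([T|b]) = 3.
Since the ranks differ, the system is inconsistent.
It has no solutions.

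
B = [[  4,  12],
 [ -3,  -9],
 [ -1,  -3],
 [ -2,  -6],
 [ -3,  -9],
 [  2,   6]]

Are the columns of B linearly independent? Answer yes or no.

no

Row reduce B to echelon form.
R2 ← R2 + (3/4)·R1: [0, 0]
R3 ← R3 + (1/4)·R1: [0, 0]
R4 ← R4 + (1/2)·R1: [0, 0]
R5 ← R5 + (3/4)·R1: [0, 0]
R6 ← R6 − (1/2)·R1: [0, 0]
1 pivot among 2 columns.
Only 1 < 2 pivot columns, so the columns are linearly dependent.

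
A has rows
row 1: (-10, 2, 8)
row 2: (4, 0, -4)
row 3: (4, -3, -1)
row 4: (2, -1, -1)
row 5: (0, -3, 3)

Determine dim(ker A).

Row reduce to echelon form.
R2 ← R2 + (2/5)·R1: [0, 4/5, -4/5]
R3 ← R3 + (2/5)·R1: [0, -11/5, 11/5]
R4 ← R4 + (1/5)·R1: [0, -3/5, 3/5]
R3 ← R3 + (11/4)·R2: [0, 0, 0]
R4 ← R4 + (3/4)·R2: [0, 0, 0]
R5 ← R5 + (15/4)·R2: [0, 0, 0]
2 nonzero rows, so rank(A) = 2.
A has 3 columns; by rank–nullity, nullity = 3 − 2 = 1.

1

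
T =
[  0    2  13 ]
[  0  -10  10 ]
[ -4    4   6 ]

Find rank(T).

3

Row reduce to echelon form.
Swap R1 ↔ R3
R3 ← R3 + (1/5)·R2: [0, 0, 15]
Echelon form has 3 nonzero rows, so rank(T) = 3.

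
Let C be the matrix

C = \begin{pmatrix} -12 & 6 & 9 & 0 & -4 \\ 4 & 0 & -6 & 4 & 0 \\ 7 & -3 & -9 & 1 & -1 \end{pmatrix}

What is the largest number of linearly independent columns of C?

3

Row reduce to echelon form.
R2 ← R2 + (1/3)·R1: [0, 2, -3, 4, -4/3]
R3 ← R3 + (7/12)·R1: [0, 1/2, -15/4, 1, -10/3]
R3 ← R3 − (1/4)·R2: [0, 0, -3, 0, -3]
Echelon form has 3 nonzero rows, so rank(C) = 3.
The rank gives the maximum number of linearly independent columns: 3.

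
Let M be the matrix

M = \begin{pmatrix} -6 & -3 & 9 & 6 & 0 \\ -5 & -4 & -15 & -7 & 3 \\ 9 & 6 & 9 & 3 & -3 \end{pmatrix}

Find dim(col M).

2

Row reduce to echelon form.
R2 ← R2 − (5/6)·R1: [0, -3/2, -45/2, -12, 3]
R3 ← R3 + (3/2)·R1: [0, 3/2, 45/2, 12, -3]
R3 ← R3 + R2: [0, 0, 0, 0, 0]
Echelon form has 2 nonzero rows, so rank(M) = 2.
The column space has dimension equal to the rank: 2.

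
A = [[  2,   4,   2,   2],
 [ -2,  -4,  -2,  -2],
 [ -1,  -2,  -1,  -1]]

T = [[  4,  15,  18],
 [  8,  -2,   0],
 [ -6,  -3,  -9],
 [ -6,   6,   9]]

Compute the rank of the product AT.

First compute AT:
[[ 16,  28,  36],
 [-16, -28, -36],
 [ -8, -14, -18]]
Now row reduce the product.
R2 ← R2 + R1: [0, 0, 0]
R3 ← R3 + (1/2)·R1: [0, 0, 0]
1 nonzero row, so rank(AT) = 1.

1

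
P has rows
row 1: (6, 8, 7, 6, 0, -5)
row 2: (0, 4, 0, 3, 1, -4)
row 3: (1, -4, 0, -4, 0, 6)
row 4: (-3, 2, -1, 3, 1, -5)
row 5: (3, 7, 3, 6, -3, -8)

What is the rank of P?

4

Row reduce to echelon form.
R3 ← R3 − (1/6)·R1: [0, -16/3, -7/6, -5, 0, 41/6]
R4 ← R4 + (1/2)·R1: [0, 6, 5/2, 6, 1, -15/2]
R5 ← R5 − (1/2)·R1: [0, 3, -1/2, 3, -3, -11/2]
R3 ← R3 + (4/3)·R2: [0, 0, -7/6, -1, 4/3, 3/2]
R4 ← R4 − (3/2)·R2: [0, 0, 5/2, 3/2, -1/2, -3/2]
R5 ← R5 − (3/4)·R2: [0, 0, -1/2, 3/4, -15/4, -5/2]
R4 ← R4 + (15/7)·R3: [0, 0, 0, -9/14, 33/14, 12/7]
R5 ← R5 − (3/7)·R3: [0, 0, 0, 33/28, -121/28, -22/7]
R5 ← R5 + (11/6)·R4: [0, 0, 0, 0, 0, 0]
Echelon form has 4 nonzero rows, so rank(P) = 4.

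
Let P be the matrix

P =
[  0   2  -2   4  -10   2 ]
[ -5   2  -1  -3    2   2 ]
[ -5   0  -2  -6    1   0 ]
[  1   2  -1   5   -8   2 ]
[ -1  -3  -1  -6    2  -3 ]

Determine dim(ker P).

3

Row reduce to echelon form.
Swap R1 ↔ R2
R3 ← R3 − R1: [0, -2, -1, -3, -1, -2]
R4 ← R4 + (1/5)·R1: [0, 12/5, -6/5, 22/5, -38/5, 12/5]
R5 ← R5 − (1/5)·R1: [0, -17/5, -4/5, -27/5, 8/5, -17/5]
R3 ← R3 + R2: [0, 0, -3, 1, -11, 0]
R4 ← R4 − (6/5)·R2: [0, 0, 6/5, -2/5, 22/5, 0]
R5 ← R5 + (17/10)·R2: [0, 0, -21/5, 7/5, -77/5, 0]
R4 ← R4 + (2/5)·R3: [0, 0, 0, 0, 0, 0]
R5 ← R5 − (7/5)·R3: [0, 0, 0, 0, 0, 0]
3 nonzero rows, so rank(P) = 3.
P has 6 columns; by rank–nullity, nullity = 6 − 3 = 3.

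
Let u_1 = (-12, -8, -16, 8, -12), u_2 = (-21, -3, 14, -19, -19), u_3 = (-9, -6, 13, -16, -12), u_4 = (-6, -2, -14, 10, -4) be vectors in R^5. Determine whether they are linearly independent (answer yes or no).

no

Form the matrix with these vectors as rows and row reduce.
R2 ← R2 − (7/4)·R1: [0, 11, 42, -33, 2]
R3 ← R3 − (3/4)·R1: [0, 0, 25, -22, -3]
R4 ← R4 − (1/2)·R1: [0, 2, -6, 6, 2]
R4 ← R4 − (2/11)·R2: [0, 0, -150/11, 12, 18/11]
R4 ← R4 + (6/11)·R3: [0, 0, 0, 0, 0]
3 nonzero rows, so the 4 vectors span a space of dimension 3.
Since 3 < 4, the vectors are linearly dependent.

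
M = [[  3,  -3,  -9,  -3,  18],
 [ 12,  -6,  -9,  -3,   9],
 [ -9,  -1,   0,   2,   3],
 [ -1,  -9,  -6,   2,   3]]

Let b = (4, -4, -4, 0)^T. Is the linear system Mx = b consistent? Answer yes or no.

Row reduce the augmented matrix [M | b].
R2 ← R2 − (4)·R1: [0, 6, 27, 9, -63, -20]
R3 ← R3 + (3)·R1: [0, -10, -27, -7, 57, 8]
R4 ← R4 + (1/3)·R1: [0, -10, -9, 1, 9, 4/3]
R3 ← R3 + (5/3)·R2: [0, 0, 18, 8, -48, -76/3]
R4 ← R4 + (5/3)·R2: [0, 0, 36, 16, -96, -32]
R4 ← R4 − (2)·R3: [0, 0, 0, 0, 0, 56/3]
The echelon form has 4 nonzero rows; the last pivot sits in the augmented column, so rank(M) = 3 but rank([M|b]) = 4.
Since the ranks differ, the system is inconsistent.

no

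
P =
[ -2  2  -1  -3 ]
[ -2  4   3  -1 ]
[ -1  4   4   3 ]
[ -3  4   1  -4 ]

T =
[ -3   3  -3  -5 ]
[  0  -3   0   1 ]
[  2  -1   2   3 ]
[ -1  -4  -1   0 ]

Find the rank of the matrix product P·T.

First compute PT:
[[  7,   1,   7,   9],
 [ 13, -17,  13,  23],
 [  8, -31,   8,  21],
 [ 15,  -6,  15,  22]]
Now row reduce the product.
R2 ← R2 − (13/7)·R1: [0, -132/7, 0, 44/7]
R3 ← R3 − (8/7)·R1: [0, -225/7, 0, 75/7]
R4 ← R4 − (15/7)·R1: [0, -57/7, 0, 19/7]
R3 ← R3 − (75/44)·R2: [0, 0, 0, 0]
R4 ← R4 − (19/44)·R2: [0, 0, 0, 0]
2 nonzero rows, so rank(PT) = 2.

2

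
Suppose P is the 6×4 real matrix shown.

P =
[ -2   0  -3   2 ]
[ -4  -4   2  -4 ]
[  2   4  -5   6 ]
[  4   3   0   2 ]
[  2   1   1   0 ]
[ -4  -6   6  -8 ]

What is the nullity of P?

Row reduce to echelon form.
R2 ← R2 − (2)·R1: [0, -4, 8, -8]
R3 ← R3 + R1: [0, 4, -8, 8]
R4 ← R4 + (2)·R1: [0, 3, -6, 6]
R5 ← R5 + R1: [0, 1, -2, 2]
R6 ← R6 − (2)·R1: [0, -6, 12, -12]
R3 ← R3 + R2: [0, 0, 0, 0]
R4 ← R4 + (3/4)·R2: [0, 0, 0, 0]
R5 ← R5 + (1/4)·R2: [0, 0, 0, 0]
R6 ← R6 − (3/2)·R2: [0, 0, 0, 0]
2 nonzero rows, so rank(P) = 2.
P has 4 columns; by rank–nullity, nullity = 4 − 2 = 2.

2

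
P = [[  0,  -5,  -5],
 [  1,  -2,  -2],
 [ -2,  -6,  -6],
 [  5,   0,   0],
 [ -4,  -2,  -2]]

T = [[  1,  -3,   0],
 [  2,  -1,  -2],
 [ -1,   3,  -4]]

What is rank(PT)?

2

First compute PT:
[[ -5, -10,  30],
 [ -1,  -7,  12],
 [ -8,  -6,  36],
 [  5, -15,   0],
 [ -6,   8,  12]]
Now row reduce the product.
R2 ← R2 − (1/5)·R1: [0, -5, 6]
R3 ← R3 − (8/5)·R1: [0, 10, -12]
R4 ← R4 + R1: [0, -25, 30]
R5 ← R5 − (6/5)·R1: [0, 20, -24]
R3 ← R3 + (2)·R2: [0, 0, 0]
R4 ← R4 − (5)·R2: [0, 0, 0]
R5 ← R5 + (4)·R2: [0, 0, 0]
2 nonzero rows, so rank(PT) = 2.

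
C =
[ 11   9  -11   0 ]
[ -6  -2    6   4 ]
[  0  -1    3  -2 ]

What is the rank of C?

3

Row reduce to echelon form.
R2 ← R2 + (6/11)·R1: [0, 32/11, 0, 4]
R3 ← R3 + (11/32)·R2: [0, 0, 3, -5/8]
Echelon form has 3 nonzero rows, so rank(C) = 3.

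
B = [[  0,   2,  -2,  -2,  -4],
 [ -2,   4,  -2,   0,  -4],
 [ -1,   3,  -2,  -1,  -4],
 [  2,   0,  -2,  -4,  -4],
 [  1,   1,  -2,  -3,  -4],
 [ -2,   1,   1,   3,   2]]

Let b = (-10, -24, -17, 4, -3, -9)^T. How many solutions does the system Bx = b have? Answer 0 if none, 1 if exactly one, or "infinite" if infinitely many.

Row reduce the augmented matrix [B | b].
Swap R1 ↔ R2
R3 ← R3 − (1/2)·R1: [0, 1, -1, -1, -2, -5]
R4 ← R4 + R1: [0, 4, -4, -4, -8, -20]
R5 ← R5 + (1/2)·R1: [0, 3, -3, -3, -6, -15]
R6 ← R6 − R1: [0, -3, 3, 3, 6, 15]
R3 ← R3 − (1/2)·R2: [0, 0, 0, 0, 0, 0]
R4 ← R4 − (2)·R2: [0, 0, 0, 0, 0, 0]
R5 ← R5 − (3/2)·R2: [0, 0, 0, 0, 0, 0]
R6 ← R6 + (3/2)·R2: [0, 0, 0, 0, 0, 0]
The echelon form has 2 nonzero rows, and every pivot lies in the first 5 columns, so rank(B) = rank([B|b]) = 2.
The system is consistent.
rank = 2 < 5 unknowns, so there are infinitely many solutions.

infinite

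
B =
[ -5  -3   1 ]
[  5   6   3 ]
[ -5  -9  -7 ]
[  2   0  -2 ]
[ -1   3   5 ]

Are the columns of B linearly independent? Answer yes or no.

Row reduce B to echelon form.
R2 ← R2 + R1: [0, 3, 4]
R3 ← R3 − R1: [0, -6, -8]
R4 ← R4 + (2/5)·R1: [0, -6/5, -8/5]
R5 ← R5 − (1/5)·R1: [0, 18/5, 24/5]
R3 ← R3 + (2)·R2: [0, 0, 0]
R4 ← R4 + (2/5)·R2: [0, 0, 0]
R5 ← R5 − (6/5)·R2: [0, 0, 0]
2 pivots among 3 columns.
Only 2 < 3 pivot columns, so the columns are linearly dependent.

no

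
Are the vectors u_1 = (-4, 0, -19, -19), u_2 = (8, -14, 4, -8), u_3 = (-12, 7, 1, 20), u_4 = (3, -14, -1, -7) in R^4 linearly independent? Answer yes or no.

yes

Form the matrix with these vectors as rows and row reduce.
R2 ← R2 + (2)·R1: [0, -14, -34, -46]
R3 ← R3 − (3)·R1: [0, 7, 58, 77]
R4 ← R4 + (3/4)·R1: [0, -14, -61/4, -85/4]
R3 ← R3 + (1/2)·R2: [0, 0, 41, 54]
R4 ← R4 − R2: [0, 0, 75/4, 99/4]
R4 ← R4 − (75/164)·R3: [0, 0, 0, 9/164]
4 nonzero rows, so the 4 vectors span a space of dimension 4.
Since 4 = 4, the vectors are linearly independent.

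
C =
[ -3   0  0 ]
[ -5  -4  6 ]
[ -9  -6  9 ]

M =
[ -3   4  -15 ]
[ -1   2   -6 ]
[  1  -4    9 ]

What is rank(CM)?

First compute CM:
[[  9, -12,  45],
 [ 25, -52, 153],
 [ 42, -84, 252]]
Now row reduce the product.
R2 ← R2 − (25/9)·R1: [0, -56/3, 28]
R3 ← R3 − (14/3)·R1: [0, -28, 42]
R3 ← R3 − (3/2)·R2: [0, 0, 0]
2 nonzero rows, so rank(CM) = 2.

2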